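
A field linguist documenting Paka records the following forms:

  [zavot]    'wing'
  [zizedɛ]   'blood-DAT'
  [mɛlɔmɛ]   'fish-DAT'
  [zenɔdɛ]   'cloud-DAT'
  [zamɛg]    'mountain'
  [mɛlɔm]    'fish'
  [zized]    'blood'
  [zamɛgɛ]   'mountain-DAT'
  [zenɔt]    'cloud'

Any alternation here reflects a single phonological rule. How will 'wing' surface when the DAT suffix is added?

[zavodɛ]

In [zenɔdɛ] and [zenɔt] the final segment of 'cloud' alternates: [d] ~ [t].
Compare 'blood', with invariant [d] in [zizedɛ] and [zized]: an analysis with underlying /d/ and a rule producing [t] in isolation would wrongly predict alternation here too.
The alternation reflects intervocalic voicing: voiceless stops become voiced between vowels. /t/ is underlying.
From [zavot] the stem 'wing' is /zavot/; between vowels this yields [zavodɛ].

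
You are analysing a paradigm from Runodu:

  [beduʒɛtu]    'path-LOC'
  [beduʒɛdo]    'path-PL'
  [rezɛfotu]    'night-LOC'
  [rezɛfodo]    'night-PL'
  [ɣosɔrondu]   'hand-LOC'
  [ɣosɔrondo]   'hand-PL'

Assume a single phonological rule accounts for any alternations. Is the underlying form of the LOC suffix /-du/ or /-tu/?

The LOC suffix surfaces as [-du] and [-tu], depending on the final segment of the stem.
The PL suffix, which begins with [d], is invariant after every stem; so [d] is not altered by any rule here.
The LOC suffix is therefore /-tu/ underlyingly, with post-nasal voicing: voiceless stops become voiced after a nasal.

/-tu/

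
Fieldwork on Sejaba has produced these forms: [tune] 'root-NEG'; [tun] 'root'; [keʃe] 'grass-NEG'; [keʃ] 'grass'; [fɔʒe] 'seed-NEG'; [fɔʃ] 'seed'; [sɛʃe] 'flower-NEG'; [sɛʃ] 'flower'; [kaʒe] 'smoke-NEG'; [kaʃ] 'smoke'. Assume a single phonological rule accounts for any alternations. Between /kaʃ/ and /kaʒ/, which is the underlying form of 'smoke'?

In [kaʒe] and [kaʃ] the final segment of 'smoke' alternates: [ʒ] ~ [ʃ].
The stem 'flower' ([sɛʃe], [sɛʃ]) shows [ʃ] unchanged in both environments, so [ʃ] cannot be basic with [ʒ] derived before the NEG suffix.
Therefore /ʒ/ is basic and [ʃ] is derived by word-final obstruent devoicing (voiced obstruents become voiceless word-finally).

/kaʒ/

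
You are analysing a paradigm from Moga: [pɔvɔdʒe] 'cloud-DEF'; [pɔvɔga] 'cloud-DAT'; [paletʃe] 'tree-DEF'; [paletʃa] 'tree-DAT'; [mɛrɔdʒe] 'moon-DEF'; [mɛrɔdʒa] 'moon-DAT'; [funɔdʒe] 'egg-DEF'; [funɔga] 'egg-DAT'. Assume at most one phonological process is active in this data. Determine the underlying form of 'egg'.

/funɔg/

The root 'egg' surfaces as [funɔdʒe] and [funɔga], with a stem-final [dʒ] ~ [g] alternation.
If /dʒ/ were underlying and a rule turned it into [g] before the DAT suffix, 'moon' would also alternate; but it has [dʒ] in both [mɛrɔdʒe] and [mɛrɔdʒa].
The underlying segment must be /g/; /g/ becomes palato-alveolar [dʒ] before a front vowel, yielding [dʒ] there.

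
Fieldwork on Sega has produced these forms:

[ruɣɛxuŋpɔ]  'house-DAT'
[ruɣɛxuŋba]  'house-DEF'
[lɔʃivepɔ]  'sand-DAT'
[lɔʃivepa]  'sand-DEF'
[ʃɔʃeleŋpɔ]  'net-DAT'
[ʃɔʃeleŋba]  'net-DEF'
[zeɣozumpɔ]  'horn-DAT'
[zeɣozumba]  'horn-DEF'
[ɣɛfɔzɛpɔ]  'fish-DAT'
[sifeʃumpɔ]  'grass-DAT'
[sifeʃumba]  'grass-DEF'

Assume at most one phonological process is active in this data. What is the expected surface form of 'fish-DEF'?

[ɣɛfɔzɛpa]

The DEF suffix surfaces as [-ba] and [-pa], depending on the final segment of the stem.
By contrast the DAT suffix keeps its initial [p] throughout — that segment must be underlying.
So the underlying form is /-ba/, and voiced stops become voiceless after a vowel.
After 'fish', which ends in a vowel, the suffix surfaces as [-pa], giving [ɣɛfɔzɛpa].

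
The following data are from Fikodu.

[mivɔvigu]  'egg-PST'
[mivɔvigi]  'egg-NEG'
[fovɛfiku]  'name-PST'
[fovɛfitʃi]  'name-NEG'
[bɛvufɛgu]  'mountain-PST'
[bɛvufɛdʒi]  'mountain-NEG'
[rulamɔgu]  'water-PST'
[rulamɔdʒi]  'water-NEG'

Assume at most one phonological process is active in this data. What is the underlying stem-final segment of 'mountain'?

/dʒ/

'mountain' shows [g] ~ [dʒ] at the end of the stem ([bɛvufɛgu] vs [bɛvufɛdʒi]).
The stem 'egg' ([mivɔvigu], [mivɔvigi]) shows [g] unchanged in both environments, so [g] cannot be basic with [dʒ] derived before the NEG suffix.
Therefore /dʒ/ is basic and [g] is derived by depalatalization (palato-alveolar /tʃ/ and /dʒ/ become [k] and [g] when no front vowel follows).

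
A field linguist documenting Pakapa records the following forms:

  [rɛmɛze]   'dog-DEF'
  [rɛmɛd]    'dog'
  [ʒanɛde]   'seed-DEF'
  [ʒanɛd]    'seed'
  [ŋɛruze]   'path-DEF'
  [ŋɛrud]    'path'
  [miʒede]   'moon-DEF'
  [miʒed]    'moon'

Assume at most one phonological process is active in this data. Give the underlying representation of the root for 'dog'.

The stem for 'dog' ends in [z] in [rɛmɛze] but [d] in [rɛmɛd].
Compare 'seed', with invariant [d] in [ʒanɛde] and [ʒanɛd]: an analysis with underlying /d/ and a rule producing [z] before the DEF suffix would wrongly predict alternation here too.
The alternation reflects word-final hardening: voiced fricatives become stops word-finally. /z/ is underlying.

/rɛmɛz/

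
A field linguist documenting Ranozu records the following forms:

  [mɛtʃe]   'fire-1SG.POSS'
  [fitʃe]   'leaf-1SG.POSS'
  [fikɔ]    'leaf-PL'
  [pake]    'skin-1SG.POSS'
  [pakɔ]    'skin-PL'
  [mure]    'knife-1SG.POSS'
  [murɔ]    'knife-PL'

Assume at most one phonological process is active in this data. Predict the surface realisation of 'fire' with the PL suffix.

[mɛkɔ]

The stem for 'leaf' ends in [tʃ] in [fitʃe] but [k] in [fikɔ].
If /k/ were underlying and a rule turned it into [tʃ] before the 1SG.POSS suffix, 'skin' would also alternate; but it has [k] in both [pake] and [pakɔ].
So /tʃ/ is underlying, and a rule of depalatalization — palato-alveolar /tʃ/ becomes [k] when no front vowel follows — gives [k].
From [mɛtʃe] the stem 'fire' is /mɛtʃ/; when no front vowel follows this yields [mɛkɔ].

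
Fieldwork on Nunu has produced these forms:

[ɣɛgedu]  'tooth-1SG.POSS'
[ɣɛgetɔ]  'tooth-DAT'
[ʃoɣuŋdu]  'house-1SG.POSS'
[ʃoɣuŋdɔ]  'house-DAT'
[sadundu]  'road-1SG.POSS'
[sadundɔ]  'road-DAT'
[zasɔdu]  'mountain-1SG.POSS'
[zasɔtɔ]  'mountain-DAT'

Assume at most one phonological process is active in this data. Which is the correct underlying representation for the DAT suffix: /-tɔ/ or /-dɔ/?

The DAT morpheme has two allomorphs, [-dɔ] and [-tɔ].
The 1SG.POSS suffix, which begins with [d], is invariant after every stem; so [d] is not altered by any rule here.
So the underlying form is /-tɔ/, and voiceless stops become voiced after a nasal.

/-tɔ/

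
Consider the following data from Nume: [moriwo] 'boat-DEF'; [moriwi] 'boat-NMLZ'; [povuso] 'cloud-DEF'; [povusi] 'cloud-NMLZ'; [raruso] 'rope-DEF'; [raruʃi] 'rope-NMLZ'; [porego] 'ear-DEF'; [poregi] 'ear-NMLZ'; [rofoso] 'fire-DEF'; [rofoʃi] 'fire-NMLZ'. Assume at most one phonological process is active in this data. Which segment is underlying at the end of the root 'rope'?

/ʃ/

'rope' shows [s] ~ [ʃ] at the end of the stem ([raruso] vs [raruʃi]).
If /s/ were underlying and a rule turned it into [ʃ] before the NMLZ suffix, 'cloud' would also alternate; but it has [s] in both [povuso] and [povusi].
The underlying segment must be /ʃ/; palato-alveolar /ʃ/ becomes [s] when no front vowel follows, yielding [s] there.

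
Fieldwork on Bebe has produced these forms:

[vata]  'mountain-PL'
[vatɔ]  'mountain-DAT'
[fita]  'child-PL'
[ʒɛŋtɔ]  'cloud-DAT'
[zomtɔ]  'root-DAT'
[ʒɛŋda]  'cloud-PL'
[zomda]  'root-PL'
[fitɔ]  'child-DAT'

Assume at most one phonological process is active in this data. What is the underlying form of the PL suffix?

The PL suffix surfaces as [-da] and [-ta], depending on the final segment of the stem.
By contrast the DAT suffix keeps its initial [t] throughout — that segment must be underlying.
The PL suffix is therefore /-da/ underlyingly, with post-vocalic devoicing: voiced stops become voiceless after a vowel.

/-da/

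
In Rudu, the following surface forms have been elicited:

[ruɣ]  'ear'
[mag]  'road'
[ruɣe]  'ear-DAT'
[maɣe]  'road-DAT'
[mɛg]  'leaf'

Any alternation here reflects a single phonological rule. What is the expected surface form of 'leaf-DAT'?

[mɛɣe]

The stem for 'road' ends in [g] in [mag] but [ɣ] in [maɣe].
The stem 'ear' ([ruɣ], [ruɣe]) shows [ɣ] unchanged in both environments, so [ɣ] cannot be basic with [g] derived in isolation.
So /g/ is underlying, and a rule of intervocalic spirantization — voiced stops become fricatives between vowels — gives [ɣ].
From [mɛg] the stem 'leaf' is /mɛg/; between vowels this yields [mɛɣe].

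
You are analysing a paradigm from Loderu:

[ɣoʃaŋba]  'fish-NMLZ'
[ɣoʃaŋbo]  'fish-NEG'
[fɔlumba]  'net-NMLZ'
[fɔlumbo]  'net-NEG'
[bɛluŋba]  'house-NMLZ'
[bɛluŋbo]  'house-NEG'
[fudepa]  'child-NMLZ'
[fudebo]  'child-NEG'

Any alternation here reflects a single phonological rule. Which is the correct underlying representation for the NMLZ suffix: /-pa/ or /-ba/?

/-pa/

The NMLZ suffix surfaces as [-ba] and [-pa], depending on the final segment of the stem.
By contrast the NEG suffix keeps its initial [b] throughout — that segment must be underlying.
So the underlying form is /-pa/, and voiceless stops become voiced after a nasal.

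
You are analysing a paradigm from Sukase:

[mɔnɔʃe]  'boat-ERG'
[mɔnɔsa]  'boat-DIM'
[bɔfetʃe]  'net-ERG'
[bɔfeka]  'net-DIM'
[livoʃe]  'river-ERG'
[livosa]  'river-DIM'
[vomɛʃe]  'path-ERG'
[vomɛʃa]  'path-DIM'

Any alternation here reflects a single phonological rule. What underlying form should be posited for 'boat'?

/mɔnɔs/

In [mɔnɔʃe] and [mɔnɔsa] the final segment of 'boat' alternates: [ʃ] ~ [s].
Compare 'path', with invariant [ʃ] in [vomɛʃe] and [vomɛʃa]: an analysis with underlying /ʃ/ and a rule producing [s] before the DIM suffix would wrongly predict alternation here too.
The underlying segment must be /s/; /k/ and /s/ become palato-alveolar [tʃ] and [ʃ] before a front vowel, yielding [ʃ] there.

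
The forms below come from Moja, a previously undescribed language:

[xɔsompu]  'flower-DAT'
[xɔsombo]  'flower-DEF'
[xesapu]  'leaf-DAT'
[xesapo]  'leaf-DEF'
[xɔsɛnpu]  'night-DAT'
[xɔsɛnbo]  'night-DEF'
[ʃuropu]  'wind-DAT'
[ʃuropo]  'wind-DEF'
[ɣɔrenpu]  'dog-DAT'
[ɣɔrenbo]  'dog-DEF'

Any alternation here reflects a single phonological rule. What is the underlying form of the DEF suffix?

The DEF suffix surfaces as [-bo] and [-po], depending on the final segment of the stem.
By contrast the DAT suffix keeps its initial [p] throughout — that segment must be underlying.
The DEF suffix is therefore /-bo/ underlyingly, with post-vocalic devoicing: voiced stops become voiceless after a vowel.

/-bo/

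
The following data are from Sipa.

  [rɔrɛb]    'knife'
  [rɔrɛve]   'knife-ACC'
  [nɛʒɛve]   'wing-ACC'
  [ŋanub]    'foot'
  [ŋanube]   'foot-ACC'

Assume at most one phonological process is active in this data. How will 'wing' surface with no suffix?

In [rɔrɛb] and [rɔrɛve] the final segment of 'knife' alternates: [b] ~ [v].
Compare 'foot', with invariant [b] in [ŋanub] and [ŋanube]: an analysis with underlying /b/ and a rule producing [v] before the ACC suffix would wrongly predict alternation here too.
The underlying segment must be /v/; voiced fricatives become stops word-finally, yielding [b] there.
The one attested form of 'wing', [nɛʒɛve], shows underlying /nɛʒɛv/. Applying the same rule word-finally gives [nɛʒɛb].

[nɛʒɛb]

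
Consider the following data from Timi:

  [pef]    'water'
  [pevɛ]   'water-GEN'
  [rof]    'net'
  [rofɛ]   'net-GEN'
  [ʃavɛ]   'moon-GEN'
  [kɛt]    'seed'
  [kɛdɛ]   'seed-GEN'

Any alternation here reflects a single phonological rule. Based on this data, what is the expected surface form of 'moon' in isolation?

[ʃaf]

The stem for 'water' ends in [f] in [pef] but [v] in [pevɛ].
Compare 'net', with invariant [f] in [rof] and [rofɛ]: an analysis with underlying /f/ and a rule producing [v] before the GEN suffix would wrongly predict alternation here too.
The alternation reflects word-final obstruent devoicing: voiced obstruents become voiceless word-finally. /v/ is underlying.
The one attested form of 'moon', [ʃavɛ], shows underlying /ʃav/. Applying the same rule word-finally gives [ʃaf].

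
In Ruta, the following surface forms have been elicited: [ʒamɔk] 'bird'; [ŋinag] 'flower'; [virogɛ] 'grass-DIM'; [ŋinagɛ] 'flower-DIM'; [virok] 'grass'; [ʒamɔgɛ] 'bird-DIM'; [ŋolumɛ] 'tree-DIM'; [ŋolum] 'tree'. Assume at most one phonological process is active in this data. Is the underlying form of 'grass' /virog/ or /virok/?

'grass' shows [k] ~ [g] at the end of the stem ([virok] vs [virogɛ]).
But 'flower' keeps [g] in both environments ([ŋinag], [ŋinagɛ]), so there is no rule changing /g/ to [k] in isolation.
So /k/ is underlying, and a rule of intervocalic voicing — voiceless stops become voiced between vowels — gives [g].

/virok/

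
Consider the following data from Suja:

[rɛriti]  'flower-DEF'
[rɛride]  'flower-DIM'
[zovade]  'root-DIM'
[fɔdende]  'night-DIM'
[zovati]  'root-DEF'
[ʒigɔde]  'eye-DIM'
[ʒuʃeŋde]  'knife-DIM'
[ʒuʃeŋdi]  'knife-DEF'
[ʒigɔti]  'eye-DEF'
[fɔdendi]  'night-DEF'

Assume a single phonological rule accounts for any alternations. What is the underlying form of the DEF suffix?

The DEF suffix surfaces as [-di] and [-ti], depending on the final segment of the stem.
The DIM suffix, which begins with [d], is invariant after every stem; so [d] is not altered by any rule here.
The DEF suffix is therefore /-ti/ underlyingly, with post-nasal voicing: voiceless stops become voiced after a nasal.

/-ti/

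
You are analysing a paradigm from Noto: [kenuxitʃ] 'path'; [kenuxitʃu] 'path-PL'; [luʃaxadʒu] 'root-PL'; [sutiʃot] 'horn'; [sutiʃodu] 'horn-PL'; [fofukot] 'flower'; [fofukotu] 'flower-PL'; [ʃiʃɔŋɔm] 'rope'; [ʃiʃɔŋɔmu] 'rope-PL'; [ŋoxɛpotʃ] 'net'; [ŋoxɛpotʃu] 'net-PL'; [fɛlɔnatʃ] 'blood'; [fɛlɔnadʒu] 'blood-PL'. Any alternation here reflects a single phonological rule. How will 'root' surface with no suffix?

[luʃaxatʃ]

'blood' shows [tʃ] ~ [dʒ] at the end of the stem ([fɛlɔnatʃ] vs [fɛlɔnadʒu]).
If /tʃ/ were underlying and a rule turned it into [dʒ] before the PL suffix, 'net' would also alternate; but it has [tʃ] in both [ŋoxɛpotʃ] and [ŋoxɛpotʃu].
The alternation reflects word-final obstruent devoicing: voiced obstruents become voiceless word-finally. /dʒ/ is underlying.
From [luʃaxadʒu] the stem 'root' is /luʃaxadʒ/; word-finally this yields [luʃaxatʃ].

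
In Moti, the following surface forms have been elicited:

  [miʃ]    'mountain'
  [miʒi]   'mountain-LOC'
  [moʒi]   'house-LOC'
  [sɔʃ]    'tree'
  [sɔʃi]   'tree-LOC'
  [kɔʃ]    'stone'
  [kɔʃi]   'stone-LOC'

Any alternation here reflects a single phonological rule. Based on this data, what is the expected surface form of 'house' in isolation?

[moʃ]

In [miʃ] and [miʒi] the final segment of 'mountain' alternates: [ʃ] ~ [ʒ].
If /ʃ/ were underlying and a rule turned it into [ʒ] before the LOC suffix, 'stone' would also alternate; but it has [ʃ] in both [kɔʃ] and [kɔʃi].
The underlying segment must be /ʒ/; voiced obstruents become voiceless word-finally, yielding [ʃ] there.
From [moʒi] the stem 'house' is /moʒ/; word-finally this yields [moʃ].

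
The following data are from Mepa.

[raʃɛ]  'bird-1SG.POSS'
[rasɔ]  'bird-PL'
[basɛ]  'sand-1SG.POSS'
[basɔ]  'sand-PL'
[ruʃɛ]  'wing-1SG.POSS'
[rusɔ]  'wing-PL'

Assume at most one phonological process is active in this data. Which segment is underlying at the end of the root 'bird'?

The stem for 'bird' ends in [ʃ] in [raʃɛ] but [s] in [rasɔ].
The stem 'sand' ([basɛ], [basɔ]) shows [s] unchanged in both environments, so [s] cannot be basic with [ʃ] derived before the 1SG.POSS suffix.
Therefore /ʃ/ is basic and [s] is derived by depalatalization (palato-alveolar /ʃ/ becomes [s] when no front vowel follows).

/ʃ/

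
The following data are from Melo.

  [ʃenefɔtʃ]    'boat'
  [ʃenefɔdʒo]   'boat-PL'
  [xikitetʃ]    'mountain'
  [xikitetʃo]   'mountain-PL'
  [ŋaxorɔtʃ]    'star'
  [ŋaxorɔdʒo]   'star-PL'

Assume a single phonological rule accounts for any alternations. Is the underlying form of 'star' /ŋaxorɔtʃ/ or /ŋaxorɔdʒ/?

'star' shows [tʃ] ~ [dʒ] at the end of the stem ([ŋaxorɔtʃ] vs [ŋaxorɔdʒo]).
Compare 'mountain', with invariant [tʃ] in [xikitetʃ] and [xikitetʃo]: an analysis with underlying /tʃ/ and a rule producing [dʒ] before the PL suffix would wrongly predict alternation here too.
So /dʒ/ is underlying, and a rule of word-final obstruent devoicing — voiced obstruents become voiceless word-finally — gives [tʃ].

/ŋaxorɔdʒ/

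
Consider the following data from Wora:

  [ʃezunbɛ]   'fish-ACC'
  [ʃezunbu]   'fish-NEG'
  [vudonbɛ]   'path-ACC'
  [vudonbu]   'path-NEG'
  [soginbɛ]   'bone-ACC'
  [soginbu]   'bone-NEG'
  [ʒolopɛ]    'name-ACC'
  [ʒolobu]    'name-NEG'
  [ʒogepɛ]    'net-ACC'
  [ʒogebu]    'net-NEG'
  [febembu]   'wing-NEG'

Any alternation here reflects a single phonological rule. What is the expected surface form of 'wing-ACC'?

[febembɛ]

The ACC suffix surfaces as [-bɛ] and [-pɛ], depending on the final segment of the stem.
The NEG suffix, which begins with [b], is invariant after every stem; so [b] is not altered by any rule here.
The ACC suffix is therefore /-pɛ/ underlyingly, with post-nasal voicing: voiceless stops become voiced after a nasal.
After 'wing', which ends in a nasal, the suffix surfaces as [-bɛ], giving [febembɛ].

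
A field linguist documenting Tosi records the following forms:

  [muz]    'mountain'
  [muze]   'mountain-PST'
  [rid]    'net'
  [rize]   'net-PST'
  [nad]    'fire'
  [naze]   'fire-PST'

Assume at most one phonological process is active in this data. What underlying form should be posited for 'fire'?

/nad/

In [nad] and [naze] the final segment of 'fire' alternates: [d] ~ [z].
If /z/ were underlying and a rule turned it into [d] in isolation, 'mountain' would also alternate; but it has [z] in both [muz] and [muze].
The alternation reflects intervocalic spirantization: voiced stops become fricatives between vowels. /d/ is underlying.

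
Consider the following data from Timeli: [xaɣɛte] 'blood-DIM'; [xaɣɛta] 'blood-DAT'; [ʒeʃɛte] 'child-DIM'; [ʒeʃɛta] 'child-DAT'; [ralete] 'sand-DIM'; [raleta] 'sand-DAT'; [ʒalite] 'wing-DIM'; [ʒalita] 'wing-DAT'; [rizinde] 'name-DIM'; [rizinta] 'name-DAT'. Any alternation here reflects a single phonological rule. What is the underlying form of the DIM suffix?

The DIM suffix surfaces as [-de] and [-te], depending on the final segment of the stem.
The DAT suffix, which begins with [t], is invariant after every stem; so [t] is not altered by any rule here.
The DIM suffix is therefore /-de/ underlyingly, with post-vocalic devoicing: voiced stops become voiceless after a vowel.

/-de/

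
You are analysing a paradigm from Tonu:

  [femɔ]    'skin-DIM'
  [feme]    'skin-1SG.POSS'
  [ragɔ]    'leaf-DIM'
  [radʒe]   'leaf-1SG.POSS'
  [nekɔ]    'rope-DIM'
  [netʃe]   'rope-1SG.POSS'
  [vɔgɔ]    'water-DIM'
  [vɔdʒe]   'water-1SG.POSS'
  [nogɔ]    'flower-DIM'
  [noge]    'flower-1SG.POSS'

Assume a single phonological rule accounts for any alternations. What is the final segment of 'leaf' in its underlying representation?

The root 'leaf' surfaces as [ragɔ] and [radʒe], with a stem-final [g] ~ [dʒ] alternation.
The stem 'flower' ([nogɔ], [noge]) shows [g] unchanged in both environments, so [g] cannot be basic with [dʒ] derived before the 1SG.POSS suffix.
The alternation reflects depalatalization: palato-alveolar /tʃ/ and /dʒ/ become [k] and [g] when no front vowel follows. /dʒ/ is underlying.

/dʒ/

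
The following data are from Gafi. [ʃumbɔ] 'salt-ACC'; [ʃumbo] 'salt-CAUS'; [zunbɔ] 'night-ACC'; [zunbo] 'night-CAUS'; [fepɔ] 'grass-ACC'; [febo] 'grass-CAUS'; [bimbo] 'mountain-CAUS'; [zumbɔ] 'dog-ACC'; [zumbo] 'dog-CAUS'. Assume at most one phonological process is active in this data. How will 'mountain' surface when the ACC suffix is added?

The ACC suffix surfaces as [-bɔ] and [-pɔ], depending on the final segment of the stem.
By contrast the CAUS suffix keeps its initial [b] throughout — that segment must be underlying.
The ACC suffix is therefore /-pɔ/ underlyingly, with post-nasal voicing: voiceless stops become voiced after a nasal.
After 'mountain', which ends in a nasal, the suffix surfaces as [-bɔ], giving [bimbɔ].

[bimbɔ]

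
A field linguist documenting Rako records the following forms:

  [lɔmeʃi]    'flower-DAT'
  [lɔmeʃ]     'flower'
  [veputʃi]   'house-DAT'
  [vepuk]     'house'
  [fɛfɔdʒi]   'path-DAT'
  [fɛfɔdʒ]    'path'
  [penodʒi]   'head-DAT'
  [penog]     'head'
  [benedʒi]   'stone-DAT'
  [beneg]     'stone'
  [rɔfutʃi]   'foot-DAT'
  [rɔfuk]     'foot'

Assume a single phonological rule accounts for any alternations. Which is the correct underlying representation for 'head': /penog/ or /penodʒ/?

In [penodʒi] and [penog] the final segment of 'head' alternates: [dʒ] ~ [g].
Compare 'path', with invariant [dʒ] in [fɛfɔdʒi] and [fɛfɔdʒ]: an analysis with underlying /dʒ/ and a rule producing [g] in isolation would wrongly predict alternation here too.
So /g/ is underlying, and a rule of palatalization before a front vowel — /k/ and /g/ become palato-alveolar [tʃ] and [dʒ] before a front vowel — gives [dʒ].

/penog/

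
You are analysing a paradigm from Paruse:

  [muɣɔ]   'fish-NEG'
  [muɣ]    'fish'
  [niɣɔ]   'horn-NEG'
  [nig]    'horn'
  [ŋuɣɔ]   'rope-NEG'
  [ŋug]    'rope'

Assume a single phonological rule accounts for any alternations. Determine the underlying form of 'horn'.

/nig/

The stem for 'horn' ends in [ɣ] in [niɣɔ] but [g] in [nig].
But 'fish' keeps [ɣ] in both environments ([muɣɔ], [muɣ]), so there is no rule changing /ɣ/ to [g] in isolation.
Therefore /g/ is basic and [ɣ] is derived by intervocalic spirantization (voiced stops become fricatives between vowels).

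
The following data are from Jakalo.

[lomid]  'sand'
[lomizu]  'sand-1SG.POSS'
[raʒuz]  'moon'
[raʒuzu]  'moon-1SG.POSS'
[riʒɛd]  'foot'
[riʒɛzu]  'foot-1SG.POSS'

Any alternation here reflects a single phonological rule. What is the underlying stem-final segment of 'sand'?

The stem for 'sand' ends in [d] in [lomid] but [z] in [lomizu].
But 'moon' keeps [z] in both environments ([raʒuz], [raʒuzu]), so there is no rule changing /z/ to [d] in isolation.
The underlying segment must be /d/; voiced stops become fricatives between vowels, yielding [z] there.

/d/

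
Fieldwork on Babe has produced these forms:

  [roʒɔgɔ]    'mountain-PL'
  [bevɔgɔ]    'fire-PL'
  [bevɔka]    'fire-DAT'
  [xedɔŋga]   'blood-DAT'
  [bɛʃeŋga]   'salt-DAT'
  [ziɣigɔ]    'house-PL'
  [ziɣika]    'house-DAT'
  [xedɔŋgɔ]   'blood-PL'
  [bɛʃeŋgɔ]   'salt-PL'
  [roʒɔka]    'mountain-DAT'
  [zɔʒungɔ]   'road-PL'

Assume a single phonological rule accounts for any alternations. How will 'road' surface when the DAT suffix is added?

[zɔʒunga]

The DAT suffix surfaces as [-ga] and [-ka], depending on the final segment of the stem.
By contrast the PL suffix keeps its initial [g] throughout — that segment must be underlying.
The DAT suffix is therefore /-ka/ underlyingly, with post-nasal voicing: voiceless stops become voiced after a nasal.
After 'road', which ends in a nasal, the suffix surfaces as [-ga], giving [zɔʒunga].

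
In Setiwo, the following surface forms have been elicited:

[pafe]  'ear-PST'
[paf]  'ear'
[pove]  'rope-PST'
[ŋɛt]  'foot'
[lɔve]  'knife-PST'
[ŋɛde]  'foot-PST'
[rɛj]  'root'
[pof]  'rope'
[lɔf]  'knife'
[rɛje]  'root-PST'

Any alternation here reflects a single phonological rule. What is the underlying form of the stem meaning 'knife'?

In [lɔve] and [lɔf] the final segment of 'knife' alternates: [v] ~ [f].
But 'ear' keeps [f] in both environments ([pafe], [paf]), so there is no rule changing /f/ to [v] before the PST suffix.
The alternation reflects word-final obstruent devoicing: voiced obstruents become voiceless word-finally. /v/ is underlying.
So 'knife' = /lɔv/.

/lɔv/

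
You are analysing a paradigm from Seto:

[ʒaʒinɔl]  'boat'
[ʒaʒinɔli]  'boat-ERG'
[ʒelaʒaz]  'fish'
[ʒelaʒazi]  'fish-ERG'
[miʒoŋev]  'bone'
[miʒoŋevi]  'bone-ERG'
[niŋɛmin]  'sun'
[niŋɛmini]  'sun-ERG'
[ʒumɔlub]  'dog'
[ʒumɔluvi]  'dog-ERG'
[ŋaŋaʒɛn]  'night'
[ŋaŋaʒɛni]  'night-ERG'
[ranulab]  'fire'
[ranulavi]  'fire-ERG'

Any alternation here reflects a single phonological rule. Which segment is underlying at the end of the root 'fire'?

The root 'fire' surfaces as [ranulab] and [ranulavi], with a stem-final [b] ~ [v] alternation.
The stem 'bone' ([miʒoŋev], [miʒoŋevi]) shows [v] unchanged in both environments, so [v] cannot be basic with [b] derived in isolation.
The alternation reflects intervocalic spirantization: voiced stops become fricatives between vowels. /b/ is underlying.

/b/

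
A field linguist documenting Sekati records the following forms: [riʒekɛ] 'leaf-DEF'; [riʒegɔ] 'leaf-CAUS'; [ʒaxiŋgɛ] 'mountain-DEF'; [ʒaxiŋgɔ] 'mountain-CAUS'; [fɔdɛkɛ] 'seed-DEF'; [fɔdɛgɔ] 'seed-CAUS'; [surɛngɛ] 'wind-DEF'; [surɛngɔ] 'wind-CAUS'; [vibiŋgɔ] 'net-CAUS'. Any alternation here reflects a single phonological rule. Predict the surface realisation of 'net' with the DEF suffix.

[vibiŋgɛ]

The DEF suffix surfaces as [-gɛ] and [-kɛ], depending on the final segment of the stem.
The CAUS suffix, which begins with [g], is invariant after every stem; so [g] is not altered by any rule here.
The DEF suffix is therefore /-kɛ/ underlyingly, with post-nasal voicing: voiceless stops become voiced after a nasal.
After 'net', which ends in a nasal, the suffix surfaces as [-gɛ], giving [vibiŋgɛ].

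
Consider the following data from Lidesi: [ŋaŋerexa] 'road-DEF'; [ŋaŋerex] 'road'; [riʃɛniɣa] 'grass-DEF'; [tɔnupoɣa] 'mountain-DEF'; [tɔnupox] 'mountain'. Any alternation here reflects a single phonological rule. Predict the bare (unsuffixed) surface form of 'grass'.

[riʃɛnix]

In [tɔnupoɣa] and [tɔnupox] the final segment of 'mountain' alternates: [ɣ] ~ [x].
The stem 'road' ([ŋaŋerexa], [ŋaŋerex]) shows [x] unchanged in both environments, so [x] cannot be basic with [ɣ] derived before the DEF suffix.
Therefore /ɣ/ is basic and [x] is derived by word-final obstruent devoicing (voiced obstruents become voiceless word-finally).
From [riʃɛniɣa] the stem 'grass' is /riʃɛniɣ/; word-finally this yields [riʃɛnix].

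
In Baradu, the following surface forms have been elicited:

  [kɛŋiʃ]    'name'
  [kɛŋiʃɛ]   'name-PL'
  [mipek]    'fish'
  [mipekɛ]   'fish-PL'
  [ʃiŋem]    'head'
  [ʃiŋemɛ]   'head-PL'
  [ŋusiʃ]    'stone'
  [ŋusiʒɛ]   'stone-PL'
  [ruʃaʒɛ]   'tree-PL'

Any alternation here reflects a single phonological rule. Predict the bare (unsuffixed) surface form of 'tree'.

[ruʃaʃ]

The stem for 'stone' ends in [ʃ] in [ŋusiʃ] but [ʒ] in [ŋusiʒɛ].
But 'name' keeps [ʃ] in both environments ([kɛŋiʃ], [kɛŋiʃɛ]), so there is no rule changing /ʃ/ to [ʒ] before the PL suffix.
The alternation reflects word-final obstruent devoicing: voiced obstruents become voiceless word-finally. /ʒ/ is underlying.
From [ruʃaʒɛ] the stem 'tree' is /ruʃaʒ/; word-finally this yields [ruʃaʃ].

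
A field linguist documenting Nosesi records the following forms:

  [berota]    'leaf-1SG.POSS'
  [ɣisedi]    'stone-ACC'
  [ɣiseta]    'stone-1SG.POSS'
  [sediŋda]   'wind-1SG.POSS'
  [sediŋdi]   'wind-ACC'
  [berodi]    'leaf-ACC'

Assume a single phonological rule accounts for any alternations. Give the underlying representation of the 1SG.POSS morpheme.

The 1SG.POSS morpheme has two allomorphs, [-da] and [-ta].
The ACC suffix, which begins with [d], is invariant after every stem; so [d] is not altered by any rule here.
The 1SG.POSS suffix is therefore /-ta/ underlyingly, with post-nasal voicing: voiceless stops become voiced after a nasal.

/-ta/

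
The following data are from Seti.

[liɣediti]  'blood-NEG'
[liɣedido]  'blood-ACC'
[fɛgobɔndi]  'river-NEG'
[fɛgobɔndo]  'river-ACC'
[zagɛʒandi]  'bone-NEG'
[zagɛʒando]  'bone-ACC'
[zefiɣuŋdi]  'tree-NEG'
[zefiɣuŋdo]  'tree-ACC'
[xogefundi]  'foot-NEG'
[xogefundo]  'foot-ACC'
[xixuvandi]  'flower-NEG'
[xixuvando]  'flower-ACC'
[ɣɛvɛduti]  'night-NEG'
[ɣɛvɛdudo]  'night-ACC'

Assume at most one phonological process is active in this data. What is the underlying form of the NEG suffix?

The NEG morpheme has two allomorphs, [-di] and [-ti].
By contrast the ACC suffix keeps its initial [d] throughout — that segment must be underlying.
The NEG suffix is therefore /-ti/ underlyingly, with post-nasal voicing: voiceless stops become voiced after a nasal.

/-ti/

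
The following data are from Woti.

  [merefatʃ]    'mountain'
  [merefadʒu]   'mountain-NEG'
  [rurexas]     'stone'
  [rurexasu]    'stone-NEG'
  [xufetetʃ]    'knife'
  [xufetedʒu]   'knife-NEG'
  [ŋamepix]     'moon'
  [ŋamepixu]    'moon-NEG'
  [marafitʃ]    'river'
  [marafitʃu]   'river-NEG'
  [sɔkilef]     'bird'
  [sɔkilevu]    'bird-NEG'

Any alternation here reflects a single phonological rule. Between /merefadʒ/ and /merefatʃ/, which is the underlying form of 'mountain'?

/merefadʒ/

The stem for 'mountain' ends in [tʃ] in [merefatʃ] but [dʒ] in [merefadʒu].
Compare 'river', with invariant [tʃ] in [marafitʃ] and [marafitʃu]: an analysis with underlying /tʃ/ and a rule producing [dʒ] before the NEG suffix would wrongly predict alternation here too.
So /dʒ/ is underlying, and a rule of word-final obstruent devoicing — voiced obstruents become voiceless word-finally — gives [tʃ].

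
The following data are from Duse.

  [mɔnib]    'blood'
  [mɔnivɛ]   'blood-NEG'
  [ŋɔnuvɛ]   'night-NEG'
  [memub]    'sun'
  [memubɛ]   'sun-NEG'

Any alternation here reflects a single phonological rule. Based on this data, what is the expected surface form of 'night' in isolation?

The stem for 'blood' ends in [b] in [mɔnib] but [v] in [mɔnivɛ].
The stem 'sun' ([memub], [memubɛ]) shows [b] unchanged in both environments, so [b] cannot be basic with [v] derived before the NEG suffix.
The alternation reflects word-final hardening: voiced fricatives become stops word-finally. /v/ is underlying.
From [ŋɔnuvɛ] the stem 'night' is /ŋɔnuv/; word-finally this yields [ŋɔnub].

[ŋɔnub]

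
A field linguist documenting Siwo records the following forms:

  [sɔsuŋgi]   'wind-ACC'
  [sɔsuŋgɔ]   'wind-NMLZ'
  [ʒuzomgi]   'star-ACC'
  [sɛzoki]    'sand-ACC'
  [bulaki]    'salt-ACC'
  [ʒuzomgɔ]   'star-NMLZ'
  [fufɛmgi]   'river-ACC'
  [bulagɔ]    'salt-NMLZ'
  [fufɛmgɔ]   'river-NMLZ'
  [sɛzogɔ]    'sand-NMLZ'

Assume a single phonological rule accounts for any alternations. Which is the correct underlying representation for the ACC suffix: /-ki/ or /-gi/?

The ACC morpheme has two allomorphs, [-gi] and [-ki].
By contrast the NMLZ suffix keeps its initial [g] throughout — that segment must be underlying.
The ACC suffix is therefore /-ki/ underlyingly, with post-nasal voicing: voiceless stops become voiced after a nasal.

/-ki/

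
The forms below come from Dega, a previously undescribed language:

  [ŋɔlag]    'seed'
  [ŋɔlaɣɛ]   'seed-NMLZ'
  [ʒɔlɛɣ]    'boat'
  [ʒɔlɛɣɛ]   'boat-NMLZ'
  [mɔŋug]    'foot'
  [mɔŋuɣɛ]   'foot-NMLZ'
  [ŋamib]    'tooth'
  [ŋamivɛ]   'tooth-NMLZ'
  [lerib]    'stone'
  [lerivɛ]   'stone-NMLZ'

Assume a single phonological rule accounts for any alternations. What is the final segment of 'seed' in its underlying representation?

/g/

'seed' shows [g] ~ [ɣ] at the end of the stem ([ŋɔlag] vs [ŋɔlaɣɛ]).
But 'boat' keeps [ɣ] in both environments ([ʒɔlɛɣ], [ʒɔlɛɣɛ]), so there is no rule changing /ɣ/ to [g] in isolation.
The underlying segment must be /g/; voiced stops become fricatives between vowels, yielding [ɣ] there.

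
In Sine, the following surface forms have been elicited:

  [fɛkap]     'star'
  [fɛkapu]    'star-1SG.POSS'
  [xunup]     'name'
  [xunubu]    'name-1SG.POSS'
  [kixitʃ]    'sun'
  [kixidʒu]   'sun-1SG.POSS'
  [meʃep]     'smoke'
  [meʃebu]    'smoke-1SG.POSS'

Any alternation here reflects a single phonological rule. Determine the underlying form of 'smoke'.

/meʃeb/

The stem for 'smoke' ends in [p] in [meʃep] but [b] in [meʃebu].
Compare 'star', with invariant [p] in [fɛkap] and [fɛkapu]: an analysis with underlying /p/ and a rule producing [b] before the 1SG.POSS suffix would wrongly predict alternation here too.
So /b/ is underlying, and a rule of word-final obstruent devoicing — voiced obstruents become voiceless word-finally — gives [p].
So 'smoke' = /meʃeb/.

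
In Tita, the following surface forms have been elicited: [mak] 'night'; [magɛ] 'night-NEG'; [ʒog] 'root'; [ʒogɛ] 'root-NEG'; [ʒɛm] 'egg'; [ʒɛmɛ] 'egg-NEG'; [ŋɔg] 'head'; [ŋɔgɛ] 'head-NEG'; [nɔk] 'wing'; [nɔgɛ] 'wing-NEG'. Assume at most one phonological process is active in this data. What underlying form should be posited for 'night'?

In [mak] and [magɛ] the final segment of 'night' alternates: [k] ~ [g].
But 'head' keeps [g] in both environments ([ŋɔg], [ŋɔgɛ]), so there is no rule changing /g/ to [k] in isolation.
The alternation reflects intervocalic voicing: voiceless stops become voiced between vowels. /k/ is underlying.

/mak/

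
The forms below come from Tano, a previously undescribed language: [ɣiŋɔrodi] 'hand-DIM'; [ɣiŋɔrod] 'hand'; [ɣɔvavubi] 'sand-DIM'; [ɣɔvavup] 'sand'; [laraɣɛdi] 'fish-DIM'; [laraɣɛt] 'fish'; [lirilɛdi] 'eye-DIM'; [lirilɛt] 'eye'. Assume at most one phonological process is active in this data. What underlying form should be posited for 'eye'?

/lirilɛt/

In [lirilɛdi] and [lirilɛt] the final segment of 'eye' alternates: [d] ~ [t].
The stem 'hand' ([ɣiŋɔrodi], [ɣiŋɔrod]) shows [d] unchanged in both environments, so [d] cannot be basic with [t] derived in isolation.
The underlying segment must be /t/; voiceless stops become voiced between vowels, yielding [d] there.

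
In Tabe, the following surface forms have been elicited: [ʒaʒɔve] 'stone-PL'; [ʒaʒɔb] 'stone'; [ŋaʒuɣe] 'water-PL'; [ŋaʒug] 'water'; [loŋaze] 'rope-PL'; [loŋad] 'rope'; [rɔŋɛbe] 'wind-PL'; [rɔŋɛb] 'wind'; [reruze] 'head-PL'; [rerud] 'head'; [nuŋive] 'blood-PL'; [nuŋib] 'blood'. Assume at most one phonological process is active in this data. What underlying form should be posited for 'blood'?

/nuŋiv/

The stem for 'blood' ends in [v] in [nuŋive] but [b] in [nuŋib].
But 'wind' keeps [b] in both environments ([rɔŋɛbe], [rɔŋɛb]), so there is no rule changing /b/ to [v] before the PL suffix.
The underlying segment must be /v/; voiced fricatives become stops word-finally, yielding [b] there.
The underlying form of 'blood' is therefore /nuŋiv/.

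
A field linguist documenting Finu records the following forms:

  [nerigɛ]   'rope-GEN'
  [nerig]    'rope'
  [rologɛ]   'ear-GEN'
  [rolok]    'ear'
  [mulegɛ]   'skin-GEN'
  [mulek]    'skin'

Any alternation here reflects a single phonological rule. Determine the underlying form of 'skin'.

The root 'skin' surfaces as [mulegɛ] and [mulek], with a stem-final [g] ~ [k] alternation.
The stem 'rope' ([nerigɛ], [nerig]) shows [g] unchanged in both environments, so [g] cannot be basic with [k] derived in isolation.
The alternation reflects intervocalic voicing: voiceless stops become voiced between vowels. /k/ is underlying.
Hence 'skin' is /mulek/ underlyingly.

/mulek/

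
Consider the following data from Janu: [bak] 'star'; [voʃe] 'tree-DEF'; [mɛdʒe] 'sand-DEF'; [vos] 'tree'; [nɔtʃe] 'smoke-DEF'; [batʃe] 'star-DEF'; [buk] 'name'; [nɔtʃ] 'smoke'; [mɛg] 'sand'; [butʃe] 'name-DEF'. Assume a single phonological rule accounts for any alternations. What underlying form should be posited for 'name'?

In [butʃe] and [buk] the final segment of 'name' alternates: [tʃ] ~ [k].
If /tʃ/ were underlying and a rule turned it into [k] in isolation, 'smoke' would also alternate; but it has [tʃ] in both [nɔtʃe] and [nɔtʃ].
The underlying segment must be /k/; /k/, /g/ and /s/ become palato-alveolar [tʃ], [dʒ] and [ʃ] before a front vowel, yielding [tʃ] there.
Hence 'name' is /buk/ underlyingly.

/buk/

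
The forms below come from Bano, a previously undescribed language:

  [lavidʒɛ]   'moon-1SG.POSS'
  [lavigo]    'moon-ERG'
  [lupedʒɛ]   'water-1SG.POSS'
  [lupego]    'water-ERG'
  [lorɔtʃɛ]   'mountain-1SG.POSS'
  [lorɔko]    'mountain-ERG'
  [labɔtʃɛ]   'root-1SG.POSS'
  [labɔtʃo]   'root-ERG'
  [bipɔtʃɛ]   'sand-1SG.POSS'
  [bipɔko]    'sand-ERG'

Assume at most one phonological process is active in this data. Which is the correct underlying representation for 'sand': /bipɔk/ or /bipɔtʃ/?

The root 'sand' surfaces as [bipɔtʃɛ] and [bipɔko], with a stem-final [tʃ] ~ [k] alternation.
Compare 'root', with invariant [tʃ] in [labɔtʃɛ] and [labɔtʃo]: an analysis with underlying /tʃ/ and a rule producing [k] before the ERG suffix would wrongly predict alternation here too.
The alternation reflects palatalization before a front vowel: /k/ and /g/ become palato-alveolar [tʃ] and [dʒ] before a front vowel. /k/ is underlying.

/bipɔk/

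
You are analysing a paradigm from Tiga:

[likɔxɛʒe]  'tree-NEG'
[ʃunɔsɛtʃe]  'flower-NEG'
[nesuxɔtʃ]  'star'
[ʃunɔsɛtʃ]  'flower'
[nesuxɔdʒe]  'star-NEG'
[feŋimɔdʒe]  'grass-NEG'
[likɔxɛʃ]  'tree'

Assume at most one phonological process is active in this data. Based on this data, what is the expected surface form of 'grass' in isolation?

[feŋimɔtʃ]

The stem for 'star' ends in [dʒ] in [nesuxɔdʒe] but [tʃ] in [nesuxɔtʃ].
If /tʃ/ were underlying and a rule turned it into [dʒ] before the NEG suffix, 'flower' would also alternate; but it has [tʃ] in both [ʃunɔsɛtʃe] and [ʃunɔsɛtʃ].
So /dʒ/ is underlying, and a rule of word-final obstruent devoicing — voiced obstruents become voiceless word-finally — gives [tʃ].
From [feŋimɔdʒe] the stem 'grass' is /feŋimɔdʒ/; word-finally this yields [feŋimɔtʃ].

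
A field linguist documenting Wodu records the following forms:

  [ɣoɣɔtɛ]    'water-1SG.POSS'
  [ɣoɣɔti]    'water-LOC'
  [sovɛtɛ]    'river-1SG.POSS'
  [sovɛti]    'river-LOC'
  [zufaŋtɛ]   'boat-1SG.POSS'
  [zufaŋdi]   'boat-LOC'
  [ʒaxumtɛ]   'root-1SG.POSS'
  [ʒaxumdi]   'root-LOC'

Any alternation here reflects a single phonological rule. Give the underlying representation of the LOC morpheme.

The LOC suffix surfaces as [-di] and [-ti], depending on the final segment of the stem.
By contrast the 1SG.POSS suffix keeps its initial [t] throughout — that segment must be underlying.
So the underlying form is /-di/, and voiced stops become voiceless after a vowel.

/-di/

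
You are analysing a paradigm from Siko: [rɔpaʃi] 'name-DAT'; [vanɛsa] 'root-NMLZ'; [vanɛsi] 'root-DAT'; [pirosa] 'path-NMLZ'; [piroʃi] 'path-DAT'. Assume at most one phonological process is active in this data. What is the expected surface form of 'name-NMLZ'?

In [pirosa] and [piroʃi] the final segment of 'path' alternates: [s] ~ [ʃ].
The stem 'root' ([vanɛsa], [vanɛsi]) shows [s] unchanged in both environments, so [s] cannot be basic with [ʃ] derived before the DAT suffix.
So /ʃ/ is underlying, and a rule of depalatalization — palato-alveolar /ʃ/ becomes [s] when no front vowel follows — gives [s].
The one attested form of 'name', [rɔpaʃi], shows underlying /rɔpaʃ/. Applying the same rule when no front vowel follows gives [rɔpasa].

[rɔpasa]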